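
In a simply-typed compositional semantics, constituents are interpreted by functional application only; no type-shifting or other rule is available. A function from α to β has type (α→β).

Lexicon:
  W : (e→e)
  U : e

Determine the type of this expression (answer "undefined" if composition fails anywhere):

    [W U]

At [W U], W : (e→e) takes U : e, giving e.

e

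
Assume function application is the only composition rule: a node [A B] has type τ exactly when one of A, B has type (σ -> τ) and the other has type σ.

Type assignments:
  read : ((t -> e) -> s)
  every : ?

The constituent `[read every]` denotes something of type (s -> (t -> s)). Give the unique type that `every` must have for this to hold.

For [read every] to have type (s -> (t -> s)) with read of type ((t -> e) -> s), every must be the function: every : (((t -> e) -> s) -> (s -> (t -> s))).

(((t -> e) -> s) -> (s -> (t -> s)))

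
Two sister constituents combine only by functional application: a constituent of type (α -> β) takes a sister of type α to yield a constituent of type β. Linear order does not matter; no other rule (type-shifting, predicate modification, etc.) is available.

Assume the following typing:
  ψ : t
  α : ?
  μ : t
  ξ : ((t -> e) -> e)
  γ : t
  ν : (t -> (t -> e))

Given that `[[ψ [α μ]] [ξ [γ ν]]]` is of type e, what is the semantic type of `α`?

[[ψ [α μ]] [ξ [γ ν]]] must have type e. The sister [ξ [γ ν]] has type e; that is not a function onto e, so [ψ [α μ]] must be the functor, of type (e -> e).
[ψ [α μ]] must have type (e -> e). The sister ψ has type t; that is not a function onto (e -> e), so [α μ] must be the functor, of type (t -> (e -> e)).
[α μ] must have type (t -> (e -> e)). The sister μ has type t; that is not a function onto (t -> (e -> e)), so α must be the functor, of type (t -> (t -> (e -> e))).

(t -> (t -> (e -> e)))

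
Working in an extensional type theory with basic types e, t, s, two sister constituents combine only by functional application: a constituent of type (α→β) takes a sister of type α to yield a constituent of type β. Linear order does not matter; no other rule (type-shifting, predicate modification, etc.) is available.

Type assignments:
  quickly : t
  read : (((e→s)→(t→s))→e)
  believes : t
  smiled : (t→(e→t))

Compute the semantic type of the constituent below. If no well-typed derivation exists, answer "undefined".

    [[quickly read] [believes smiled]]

undefined

[quickly read]: t with (((e→s)→(t→s))→e) — neither is a function whose domain matches the other; composition fails here.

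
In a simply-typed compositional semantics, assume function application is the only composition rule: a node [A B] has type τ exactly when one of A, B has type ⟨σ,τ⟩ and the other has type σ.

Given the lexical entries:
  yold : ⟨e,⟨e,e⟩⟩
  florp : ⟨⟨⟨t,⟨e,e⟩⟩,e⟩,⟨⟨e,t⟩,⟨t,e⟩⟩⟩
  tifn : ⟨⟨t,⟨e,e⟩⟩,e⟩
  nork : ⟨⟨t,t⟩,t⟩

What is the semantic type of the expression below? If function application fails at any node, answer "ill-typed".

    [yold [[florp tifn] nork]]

[florp tifn]: florp is ⟨⟨⟨t,⟨e,e⟩⟩,e⟩,⟨⟨e,t⟩,⟨t,e⟩⟩⟩, tifn is ⟨⟨t,⟨e,e⟩⟩,e⟩; result ⟨⟨e,t⟩,⟨t,e⟩⟩.
[[florp tifn] nork]: ⟨⟨e,t⟩,⟨t,e⟩⟩ with ⟨⟨t,t⟩,t⟩ — neither is a function whose domain matches the other; composition fails here.

ill-typed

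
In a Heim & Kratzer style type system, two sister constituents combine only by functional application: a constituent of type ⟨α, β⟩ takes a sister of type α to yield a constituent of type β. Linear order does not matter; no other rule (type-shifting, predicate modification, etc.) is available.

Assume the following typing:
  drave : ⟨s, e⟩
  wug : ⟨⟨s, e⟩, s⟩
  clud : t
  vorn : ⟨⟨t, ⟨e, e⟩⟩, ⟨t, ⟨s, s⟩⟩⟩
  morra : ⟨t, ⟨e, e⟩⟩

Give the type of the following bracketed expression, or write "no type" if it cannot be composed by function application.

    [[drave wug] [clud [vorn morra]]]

s

At [drave wug], wug : ⟨⟨s, e⟩, s⟩ takes drave : ⟨s, e⟩, giving s.
At [vorn morra], vorn : ⟨⟨t, ⟨e, e⟩⟩, ⟨t, ⟨s, s⟩⟩⟩ takes morra : ⟨t, ⟨e, e⟩⟩, giving ⟨t, ⟨s, s⟩⟩.
At [clud [vorn morra]], [vorn morra] : ⟨t, ⟨s, s⟩⟩ takes clud : t, giving ⟨s, s⟩.
At [[drave wug] [clud [vorn morra]]], [clud [vorn morra]] : ⟨s, s⟩ takes [drave wug] : s, giving s.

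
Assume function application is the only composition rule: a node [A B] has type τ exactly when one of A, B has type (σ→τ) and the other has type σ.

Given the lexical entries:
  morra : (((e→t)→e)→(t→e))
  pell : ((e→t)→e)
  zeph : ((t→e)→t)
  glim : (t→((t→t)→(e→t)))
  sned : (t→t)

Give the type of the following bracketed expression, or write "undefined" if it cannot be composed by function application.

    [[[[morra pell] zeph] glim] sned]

(e→t)

[morra pell] — morra of type (((e→t)→e)→(t→e)) combines with pell of type ((e→t)→e): type (t→e).
[[morra pell] zeph] — zeph of type ((t→e)→t) combines with [morra pell] of type (t→e): type t.
[[[morra pell] zeph] glim] — glim of type (t→((t→t)→(e→t))) combines with [[morra pell] zeph] of type t: type ((t→t)→(e→t)).
[[[[morra pell] zeph] glim] sned] — [[[morra pell] zeph] glim] of type ((t→t)→(e→t)) combines with sned of type (t→t): type (e→t).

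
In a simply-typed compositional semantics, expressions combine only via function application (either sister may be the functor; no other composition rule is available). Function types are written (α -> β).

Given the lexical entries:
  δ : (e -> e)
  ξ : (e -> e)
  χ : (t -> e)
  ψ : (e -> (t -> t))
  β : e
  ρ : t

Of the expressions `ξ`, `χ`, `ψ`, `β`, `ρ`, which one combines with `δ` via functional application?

β

ξ : (e -> e) — neither side's domain matches the other.
χ : (t -> e) — neither side's domain matches the other.
ψ : (e -> (t -> t)) — neither side's domain matches the other.
β — combines: δ : (e -> e) takes β : e as argument, giving e.
ρ : t — neither side's domain matches the other.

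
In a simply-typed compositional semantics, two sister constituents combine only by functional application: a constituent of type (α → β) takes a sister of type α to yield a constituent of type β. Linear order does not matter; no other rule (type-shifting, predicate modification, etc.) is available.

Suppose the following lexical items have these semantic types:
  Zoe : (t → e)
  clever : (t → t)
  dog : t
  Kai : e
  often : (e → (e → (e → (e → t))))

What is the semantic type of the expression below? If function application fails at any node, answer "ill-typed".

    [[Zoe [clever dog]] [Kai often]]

[clever dog]: clever is (t → t), dog is t; result t.
[Zoe [clever dog]]: Zoe is (t → e), [clever dog] is t; result e.
[Kai often]: often is (e → (e → (e → (e → t)))), Kai is e; result (e → (e → (e → t))).
[[Zoe [clever dog]] [Kai often]]: [Kai often] is (e → (e → (e → t))), [Zoe [clever dog]] is e; result (e → (e → t)).

(e → (e → t))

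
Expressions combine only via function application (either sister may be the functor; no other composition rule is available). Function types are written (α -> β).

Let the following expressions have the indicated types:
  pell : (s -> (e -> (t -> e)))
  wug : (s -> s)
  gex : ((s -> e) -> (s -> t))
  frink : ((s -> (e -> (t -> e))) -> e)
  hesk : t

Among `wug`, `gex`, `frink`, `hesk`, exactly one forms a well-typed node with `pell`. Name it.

frink

wug : (s -> s) — does not combine with pell.
gex : ((s -> e) -> (s -> t)) — does not combine with pell.
frink — combines: frink : ((s -> (e -> (t -> e))) -> e) takes pell : (s -> (e -> (t -> e))) as argument, giving e.
hesk : t — does not combine with pell.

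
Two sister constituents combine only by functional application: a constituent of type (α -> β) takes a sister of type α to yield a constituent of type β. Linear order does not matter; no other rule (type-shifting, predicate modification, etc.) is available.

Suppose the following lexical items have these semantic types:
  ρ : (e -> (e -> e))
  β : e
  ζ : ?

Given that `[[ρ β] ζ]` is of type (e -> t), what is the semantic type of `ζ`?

[[ρ β] ζ] is required to be (e -> t). [ρ β] : (e -> e) cannot yield (e -> t) as functor, so ζ : ((e -> e) -> (e -> t)).

((e -> e) -> (e -> t))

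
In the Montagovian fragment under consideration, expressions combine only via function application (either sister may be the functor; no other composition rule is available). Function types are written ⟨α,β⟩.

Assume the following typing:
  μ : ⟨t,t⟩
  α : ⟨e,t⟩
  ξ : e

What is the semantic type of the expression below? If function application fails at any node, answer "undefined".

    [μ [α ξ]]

[α ξ]: functor α : ⟨e,t⟩, argument ξ : e; result t.
[μ [α ξ]]: functor μ : ⟨t,t⟩, argument [α ξ] : t; result t.

t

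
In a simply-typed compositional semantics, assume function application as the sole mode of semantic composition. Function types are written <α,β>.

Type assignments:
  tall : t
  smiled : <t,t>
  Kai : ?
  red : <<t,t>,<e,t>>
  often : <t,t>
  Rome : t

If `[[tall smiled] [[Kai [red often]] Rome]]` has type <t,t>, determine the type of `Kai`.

[[tall smiled] [[Kai [red often]] Rome]] must have type <t,t>. The sister [tall smiled] has type t; that is not a function onto <t,t>, so [[Kai [red often]] Rome] must be the functor, of type <t,<t,t>>.
[[Kai [red often]] Rome] must have type <t,<t,t>>. The sister Rome has type t; that is not a function onto <t,<t,t>>, so [Kai [red often]] must be the functor, of type <t,<t,<t,t>>>.
[Kai [red often]] must have type <t,<t,<t,t>>>. The sister [red often] has type <e,t>; that is not a function onto <t,<t,<t,t>>>, so Kai must be the functor, of type <<e,t>,<t,<t,<t,t>>>>.

<<e,t>,<t,<t,<t,t>>>>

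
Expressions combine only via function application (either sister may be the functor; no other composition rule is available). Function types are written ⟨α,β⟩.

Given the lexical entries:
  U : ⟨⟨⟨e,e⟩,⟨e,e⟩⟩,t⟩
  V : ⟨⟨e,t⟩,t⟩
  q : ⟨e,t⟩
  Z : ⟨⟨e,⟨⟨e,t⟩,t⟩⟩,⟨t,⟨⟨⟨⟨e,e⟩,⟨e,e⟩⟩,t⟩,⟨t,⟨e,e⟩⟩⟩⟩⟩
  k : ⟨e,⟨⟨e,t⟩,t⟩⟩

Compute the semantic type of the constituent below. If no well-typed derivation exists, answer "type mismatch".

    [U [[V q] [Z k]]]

At [V q], V : ⟨⟨e,t⟩,t⟩ takes q : ⟨e,t⟩, giving t.
At [Z k], Z : ⟨⟨e,⟨⟨e,t⟩,t⟩⟩,⟨t,⟨⟨⟨⟨e,e⟩,⟨e,e⟩⟩,t⟩,⟨t,⟨e,e⟩⟩⟩⟩⟩ takes k : ⟨e,⟨⟨e,t⟩,t⟩⟩, giving ⟨t,⟨⟨⟨⟨e,e⟩,⟨e,e⟩⟩,t⟩,⟨t,⟨e,e⟩⟩⟩⟩.
At [[V q] [Z k]], [Z k] : ⟨t,⟨⟨⟨⟨e,e⟩,⟨e,e⟩⟩,t⟩,⟨t,⟨e,e⟩⟩⟩⟩ takes [V q] : t, giving ⟨⟨⟨⟨e,e⟩,⟨e,e⟩⟩,t⟩,⟨t,⟨e,e⟩⟩⟩.
At [U [[V q] [Z k]]], [[V q] [Z k]] : ⟨⟨⟨⟨e,e⟩,⟨e,e⟩⟩,t⟩,⟨t,⟨e,e⟩⟩⟩ takes U : ⟨⟨⟨e,e⟩,⟨e,e⟩⟩,t⟩, giving ⟨t,⟨e,e⟩⟩.

⟨t,⟨e,e⟩⟩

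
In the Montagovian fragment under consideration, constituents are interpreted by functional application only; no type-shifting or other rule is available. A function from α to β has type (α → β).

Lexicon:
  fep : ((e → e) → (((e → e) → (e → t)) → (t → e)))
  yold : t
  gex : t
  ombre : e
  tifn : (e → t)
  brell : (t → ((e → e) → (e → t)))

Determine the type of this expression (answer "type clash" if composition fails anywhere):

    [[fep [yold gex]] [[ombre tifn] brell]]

type clash

[yold gex]: t and t cannot combine by function application — type clash.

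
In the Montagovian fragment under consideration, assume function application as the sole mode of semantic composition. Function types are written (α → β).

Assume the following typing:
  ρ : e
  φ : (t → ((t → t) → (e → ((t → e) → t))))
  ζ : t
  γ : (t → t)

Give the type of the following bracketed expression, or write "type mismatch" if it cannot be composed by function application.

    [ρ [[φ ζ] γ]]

((t → e) → t)

[φ ζ]: (t → ((t → t) → (e → ((t → e) → t)))) applied to t yields ((t → t) → (e → ((t → e) → t))).
[[φ ζ] γ]: ((t → t) → (e → ((t → e) → t))) applied to (t → t) yields (e → ((t → e) → t)).
[ρ [[φ ζ] γ]]: (e → ((t → e) → t)) applied to e yields ((t → e) → t).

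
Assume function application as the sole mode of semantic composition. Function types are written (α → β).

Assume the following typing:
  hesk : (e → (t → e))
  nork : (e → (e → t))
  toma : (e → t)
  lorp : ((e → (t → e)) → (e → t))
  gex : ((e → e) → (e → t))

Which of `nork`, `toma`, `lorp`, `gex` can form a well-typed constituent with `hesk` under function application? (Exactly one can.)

nork : (e → (e → t)) — neither side's domain matches the other.
toma : (e → t) — neither side's domain matches the other.
lorp — combines: lorp : ((e → (t → e)) → (e → t)) takes hesk : (e → (t → e)) as argument, giving (e → t).
gex : ((e → e) → (e → t)) — neither side's domain matches the other.

lorp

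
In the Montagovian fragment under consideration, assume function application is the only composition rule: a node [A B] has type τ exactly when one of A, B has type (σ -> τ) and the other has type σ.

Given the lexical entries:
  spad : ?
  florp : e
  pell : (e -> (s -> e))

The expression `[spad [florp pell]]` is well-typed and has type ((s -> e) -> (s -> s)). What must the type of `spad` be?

((s -> e) -> ((s -> e) -> (s -> s)))

For [spad [florp pell]] to have type ((s -> e) -> (s -> s)) with [florp pell] of type (s -> e), spad must be the function: spad : ((s -> e) -> ((s -> e) -> (s -> s))).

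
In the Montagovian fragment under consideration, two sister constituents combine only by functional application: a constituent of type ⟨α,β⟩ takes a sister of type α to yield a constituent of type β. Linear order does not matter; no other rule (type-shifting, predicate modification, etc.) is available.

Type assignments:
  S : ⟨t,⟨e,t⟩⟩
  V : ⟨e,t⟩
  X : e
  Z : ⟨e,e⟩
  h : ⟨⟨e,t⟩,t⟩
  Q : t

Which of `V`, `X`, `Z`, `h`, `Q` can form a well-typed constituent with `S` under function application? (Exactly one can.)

Q

V : ⟨e,t⟩ — S needs t; V needs e; neither fits.
X : e — S needs t; X needs nothing (atomic); neither fits.
Z : ⟨e,e⟩ — S needs t; Z needs e; neither fits.
h : ⟨⟨e,t⟩,t⟩ — S needs t; h needs ⟨e,t⟩; neither fits.
Q — combines: S : ⟨t,⟨e,t⟩⟩ takes Q : t as argument, giving ⟨e,t⟩.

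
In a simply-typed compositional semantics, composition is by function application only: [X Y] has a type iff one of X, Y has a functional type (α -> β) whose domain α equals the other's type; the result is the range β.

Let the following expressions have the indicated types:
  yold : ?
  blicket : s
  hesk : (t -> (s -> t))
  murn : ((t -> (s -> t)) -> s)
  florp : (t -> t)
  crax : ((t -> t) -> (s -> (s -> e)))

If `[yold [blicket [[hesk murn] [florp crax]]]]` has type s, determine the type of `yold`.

(e -> s)

[yold [blicket [[hesk murn] [florp crax]]]] must have type s. The sister [blicket [[hesk murn] [florp crax]]] has type e; that is not a function onto s, so yold must be the functor, of type (e -> s).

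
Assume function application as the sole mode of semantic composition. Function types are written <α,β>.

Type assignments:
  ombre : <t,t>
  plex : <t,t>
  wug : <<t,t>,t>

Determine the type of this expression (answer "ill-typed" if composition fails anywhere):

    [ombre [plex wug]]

t

[plex wug]: functor wug : <<t,t>,t>, argument plex : <t,t>; result t.
[ombre [plex wug]]: functor ombre : <t,t>, argument [plex wug] : t; result t.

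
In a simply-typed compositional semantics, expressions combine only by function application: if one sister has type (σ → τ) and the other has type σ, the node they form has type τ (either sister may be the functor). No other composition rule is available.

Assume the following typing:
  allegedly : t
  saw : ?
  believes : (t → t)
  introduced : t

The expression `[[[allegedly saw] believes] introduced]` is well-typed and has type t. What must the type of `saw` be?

At [[[allegedly saw] believes] introduced] (required: t): introduced is t, which is not a function with range t; hence [[allegedly saw] believes] is the functor — type (t → t).
At [[allegedly saw] believes] (required: (t → t)): believes is (t → t), which is not a function with range (t → t); hence [allegedly saw] is the functor — type ((t → t) → (t → t)).
At [allegedly saw] (required: ((t → t) → (t → t))): allegedly is t, which is not a function with range ((t → t) → (t → t)); hence saw is the functor — type (t → ((t → t) → (t → t))).

(t → ((t → t) → (t → t)))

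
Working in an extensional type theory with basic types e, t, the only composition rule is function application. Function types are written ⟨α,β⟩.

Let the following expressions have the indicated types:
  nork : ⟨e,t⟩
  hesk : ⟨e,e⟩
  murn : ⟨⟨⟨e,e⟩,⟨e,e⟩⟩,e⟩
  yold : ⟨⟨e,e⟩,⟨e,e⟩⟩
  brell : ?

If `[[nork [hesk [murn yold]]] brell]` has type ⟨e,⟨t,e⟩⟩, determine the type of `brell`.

⟨t,⟨e,⟨t,e⟩⟩⟩

For [[nork [hesk [murn yold]]] brell] to have type ⟨e,⟨t,e⟩⟩ with [nork [hesk [murn yold]]] of type t, brell must be the function: brell : ⟨t,⟨e,⟨t,e⟩⟩⟩.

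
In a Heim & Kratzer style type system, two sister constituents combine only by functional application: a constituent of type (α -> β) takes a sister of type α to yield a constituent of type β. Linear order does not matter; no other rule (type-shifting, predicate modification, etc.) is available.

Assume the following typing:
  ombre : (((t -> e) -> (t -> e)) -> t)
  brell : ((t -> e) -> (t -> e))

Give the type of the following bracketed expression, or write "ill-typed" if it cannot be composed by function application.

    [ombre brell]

[ombre brell]: functor ombre : (((t -> e) -> (t -> e)) -> t), argument brell : ((t -> e) -> (t -> e)); result t.

t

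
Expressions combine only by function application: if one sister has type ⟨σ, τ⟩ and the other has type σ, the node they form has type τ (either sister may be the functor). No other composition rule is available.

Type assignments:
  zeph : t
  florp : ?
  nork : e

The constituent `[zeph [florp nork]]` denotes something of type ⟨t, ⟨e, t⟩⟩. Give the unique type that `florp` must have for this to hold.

[zeph [florp nork]] must have type ⟨t, ⟨e, t⟩⟩. The sister zeph has type t; that is not a function onto ⟨t, ⟨e, t⟩⟩, so [florp nork] must be the functor, of type ⟨t, ⟨t, ⟨e, t⟩⟩⟩.
[florp nork] must have type ⟨t, ⟨t, ⟨e, t⟩⟩⟩. The sister nork has type e; that is not a function onto ⟨t, ⟨t, ⟨e, t⟩⟩⟩, so florp must be the functor, of type ⟨e, ⟨t, ⟨t, ⟨e, t⟩⟩⟩⟩.

⟨e, ⟨t, ⟨t, ⟨e, t⟩⟩⟩⟩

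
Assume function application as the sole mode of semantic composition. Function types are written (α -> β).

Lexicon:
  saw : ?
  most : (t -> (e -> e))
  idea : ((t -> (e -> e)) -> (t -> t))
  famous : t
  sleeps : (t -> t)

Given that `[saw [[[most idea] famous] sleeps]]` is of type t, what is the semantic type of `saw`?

(t -> t)

[saw [[[most idea] famous] sleeps]] is required to be t. [[[most idea] famous] sleeps] : t cannot yield t as functor, so saw : (t -> t).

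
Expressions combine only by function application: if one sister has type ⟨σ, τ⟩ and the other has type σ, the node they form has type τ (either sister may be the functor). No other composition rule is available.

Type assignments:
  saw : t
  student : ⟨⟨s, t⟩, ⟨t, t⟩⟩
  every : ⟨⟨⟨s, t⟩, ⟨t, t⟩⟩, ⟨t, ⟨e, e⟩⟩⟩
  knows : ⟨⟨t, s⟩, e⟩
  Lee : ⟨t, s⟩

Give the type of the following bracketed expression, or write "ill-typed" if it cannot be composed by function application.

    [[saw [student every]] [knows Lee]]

[student every]: every is ⟨⟨⟨s, t⟩, ⟨t, t⟩⟩, ⟨t, ⟨e, e⟩⟩⟩, student is ⟨⟨s, t⟩, ⟨t, t⟩⟩; result ⟨t, ⟨e, e⟩⟩.
[saw [student every]]: [student every] is ⟨t, ⟨e, e⟩⟩, saw is t; result ⟨e, e⟩.
[knows Lee]: knows is ⟨⟨t, s⟩, e⟩, Lee is ⟨t, s⟩; result e.
[[saw [student every]] [knows Lee]]: [saw [student every]] is ⟨e, e⟩, [knows Lee] is e; result e.

e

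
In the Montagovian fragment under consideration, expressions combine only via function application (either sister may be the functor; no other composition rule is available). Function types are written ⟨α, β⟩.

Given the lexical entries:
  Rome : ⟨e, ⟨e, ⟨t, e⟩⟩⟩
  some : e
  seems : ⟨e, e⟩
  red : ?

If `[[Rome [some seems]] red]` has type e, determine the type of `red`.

[[Rome [some seems]] red] must have type e. The sister [Rome [some seems]] has type ⟨e, ⟨t, e⟩⟩; that is not a function onto e, so red must be the functor, of type ⟨⟨e, ⟨t, e⟩⟩, e⟩.

⟨⟨e, ⟨t, e⟩⟩, e⟩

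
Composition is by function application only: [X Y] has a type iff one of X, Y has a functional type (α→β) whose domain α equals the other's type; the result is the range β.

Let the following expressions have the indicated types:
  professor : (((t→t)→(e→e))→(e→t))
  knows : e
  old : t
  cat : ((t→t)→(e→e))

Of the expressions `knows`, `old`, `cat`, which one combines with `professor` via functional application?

cat

knows : e — professor needs ((t→t)→(e→e)); knows needs nothing (atomic); neither fits.
old : t — professor needs ((t→t)→(e→e)); old needs nothing (atomic); neither fits.
cat — combines: professor : (((t→t)→(e→e))→(e→t)) takes cat : ((t→t)→(e→e)) as argument, giving (e→t).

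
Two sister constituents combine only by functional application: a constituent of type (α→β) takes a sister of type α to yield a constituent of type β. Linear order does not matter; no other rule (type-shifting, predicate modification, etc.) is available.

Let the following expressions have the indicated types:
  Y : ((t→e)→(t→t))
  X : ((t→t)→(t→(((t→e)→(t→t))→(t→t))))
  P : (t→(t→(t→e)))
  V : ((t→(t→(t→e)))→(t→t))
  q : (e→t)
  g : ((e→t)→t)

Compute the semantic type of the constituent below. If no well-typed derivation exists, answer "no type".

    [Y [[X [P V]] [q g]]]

[P V] — V of type ((t→(t→(t→e)))→(t→t)) combines with P of type (t→(t→(t→e))): type (t→t).
[X [P V]] — X of type ((t→t)→(t→(((t→e)→(t→t))→(t→t)))) combines with [P V] of type (t→t): type (t→(((t→e)→(t→t))→(t→t))).
[q g] — g of type ((e→t)→t) combines with q of type (e→t): type t.
[[X [P V]] [q g]] — [X [P V]] of type (t→(((t→e)→(t→t))→(t→t))) combines with [q g] of type t: type (((t→e)→(t→t))→(t→t)).
[Y [[X [P V]] [q g]]] — [[X [P V]] [q g]] of type (((t→e)→(t→t))→(t→t)) combines with Y of type ((t→e)→(t→t)): type (t→t).

(t→t)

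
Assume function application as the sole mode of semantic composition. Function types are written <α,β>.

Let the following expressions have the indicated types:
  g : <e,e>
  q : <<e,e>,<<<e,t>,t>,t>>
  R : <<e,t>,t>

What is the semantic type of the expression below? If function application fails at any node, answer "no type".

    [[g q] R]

t

[g q]: <<e,e>,<<<e,t>,t>,t>> applied to <e,e> yields <<<e,t>,t>,t>.
[[g q] R]: <<<e,t>,t>,t> applied to <<e,t>,t> yields t.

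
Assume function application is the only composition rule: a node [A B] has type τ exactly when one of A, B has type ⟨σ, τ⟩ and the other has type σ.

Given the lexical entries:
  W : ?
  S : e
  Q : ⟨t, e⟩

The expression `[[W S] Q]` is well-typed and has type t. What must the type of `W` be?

⟨e, ⟨⟨t, e⟩, t⟩⟩

[[W S] Q] is required to be t. Q : ⟨t, e⟩ cannot yield t as functor, so [W S] : ⟨⟨t, e⟩, t⟩.
[W S] is required to be ⟨⟨t, e⟩, t⟩. S : e cannot yield ⟨⟨t, e⟩, t⟩ as functor, so W : ⟨e, ⟨⟨t, e⟩, t⟩⟩.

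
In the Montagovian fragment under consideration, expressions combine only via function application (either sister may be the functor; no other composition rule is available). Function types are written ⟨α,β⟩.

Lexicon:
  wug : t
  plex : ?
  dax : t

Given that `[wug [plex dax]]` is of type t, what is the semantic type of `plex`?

At [wug [plex dax]] (required: t): wug is t, which is not a function with range t; hence [plex dax] is the functor — type ⟨t,t⟩.
At [plex dax] (required: ⟨t,t⟩): dax is t, which is not a function with range ⟨t,t⟩; hence plex is the functor — type ⟨t,⟨t,t⟩⟩.

⟨t,⟨t,t⟩⟩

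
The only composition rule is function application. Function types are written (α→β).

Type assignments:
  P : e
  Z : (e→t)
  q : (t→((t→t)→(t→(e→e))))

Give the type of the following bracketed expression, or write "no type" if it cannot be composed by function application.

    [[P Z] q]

[P Z]: functor Z : (e→t), argument P : e; result t.
[[P Z] q]: functor q : (t→((t→t)→(t→(e→e)))), argument [P Z] : t; result ((t→t)→(t→(e→e))).

((t→t)→(t→(e→e)))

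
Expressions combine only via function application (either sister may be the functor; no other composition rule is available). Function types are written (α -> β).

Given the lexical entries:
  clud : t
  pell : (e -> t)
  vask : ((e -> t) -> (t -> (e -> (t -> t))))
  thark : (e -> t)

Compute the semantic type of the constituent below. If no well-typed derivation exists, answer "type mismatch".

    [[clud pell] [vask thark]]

At [clud pell]: neither t nor (e -> t) can take the other as argument; the node is ill-typed.

type mismatch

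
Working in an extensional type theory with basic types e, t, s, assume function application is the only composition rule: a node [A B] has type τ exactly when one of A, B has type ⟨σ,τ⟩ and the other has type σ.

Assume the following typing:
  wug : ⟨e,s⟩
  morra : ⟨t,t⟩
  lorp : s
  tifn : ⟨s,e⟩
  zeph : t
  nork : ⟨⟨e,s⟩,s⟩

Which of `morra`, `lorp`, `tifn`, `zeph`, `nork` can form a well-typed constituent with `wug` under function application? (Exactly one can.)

morra : ⟨t,t⟩ — no; wug wants e, and morra wants t.
lorp : s — no; wug wants e, and lorp wants nothing (atomic).
tifn : ⟨s,e⟩ — no; wug wants e, and tifn wants s.
zeph : t — no; wug wants e, and zeph wants nothing (atomic).
nork — combines: nork : ⟨⟨e,s⟩,s⟩ takes wug : ⟨e,s⟩ as argument, giving s.

nork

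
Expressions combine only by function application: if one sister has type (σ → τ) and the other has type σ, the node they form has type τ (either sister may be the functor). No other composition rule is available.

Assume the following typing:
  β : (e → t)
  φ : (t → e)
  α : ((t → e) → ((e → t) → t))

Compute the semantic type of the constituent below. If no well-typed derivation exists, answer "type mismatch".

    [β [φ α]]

t

[φ α]: α is ((t → e) → ((e → t) → t)), φ is (t → e); result ((e → t) → t).
[β [φ α]]: [φ α] is ((e → t) → t), β is (e → t); result t.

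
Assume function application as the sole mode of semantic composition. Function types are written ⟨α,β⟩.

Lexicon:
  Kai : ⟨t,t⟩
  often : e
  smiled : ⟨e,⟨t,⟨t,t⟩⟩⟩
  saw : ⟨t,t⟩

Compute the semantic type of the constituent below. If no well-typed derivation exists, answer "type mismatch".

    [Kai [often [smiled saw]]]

[smiled saw]: ⟨e,⟨t,⟨t,t⟩⟩⟩ with ⟨t,t⟩ — neither is a function whose domain matches the other; composition fails here.

type mismatch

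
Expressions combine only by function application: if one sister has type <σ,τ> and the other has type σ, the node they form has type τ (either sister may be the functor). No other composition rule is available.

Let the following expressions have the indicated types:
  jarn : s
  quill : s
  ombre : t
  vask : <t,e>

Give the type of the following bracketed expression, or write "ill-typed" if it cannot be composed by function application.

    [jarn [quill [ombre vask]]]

ill-typed

[ombre vask]: vask is <t,e>, ombre is t; result e.
[quill [ombre vask]]: s with e — neither is a function whose domain matches the other; composition fails here.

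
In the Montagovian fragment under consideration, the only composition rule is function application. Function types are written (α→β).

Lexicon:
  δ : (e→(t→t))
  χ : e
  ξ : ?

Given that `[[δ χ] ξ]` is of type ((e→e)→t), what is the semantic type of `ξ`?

((t→t)→((e→e)→t))

At [[δ χ] ξ] (required: ((e→e)→t)): [δ χ] is (t→t), which is not a function with range ((e→e)→t); hence ξ is the functor — type ((t→t)→((e→e)→t)).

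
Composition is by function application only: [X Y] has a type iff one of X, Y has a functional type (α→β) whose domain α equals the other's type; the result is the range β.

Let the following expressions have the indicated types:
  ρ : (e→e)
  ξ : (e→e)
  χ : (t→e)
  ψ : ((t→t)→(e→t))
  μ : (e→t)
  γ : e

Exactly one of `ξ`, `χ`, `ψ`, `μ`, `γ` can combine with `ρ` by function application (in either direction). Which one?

γ

ξ : (e→e) — does not combine with ρ.
χ : (t→e) — does not combine with ρ.
ψ : ((t→t)→(e→t)) — does not combine with ρ.
μ : (e→t) — does not combine with ρ.
γ — combines: ρ : (e→e) takes γ : e as argument, giving e.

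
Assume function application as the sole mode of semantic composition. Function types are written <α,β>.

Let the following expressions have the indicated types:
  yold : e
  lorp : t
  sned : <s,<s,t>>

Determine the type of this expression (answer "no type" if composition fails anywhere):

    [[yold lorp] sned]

no type

[yold lorp]: e with t — neither is a function whose domain matches the other; composition fails here.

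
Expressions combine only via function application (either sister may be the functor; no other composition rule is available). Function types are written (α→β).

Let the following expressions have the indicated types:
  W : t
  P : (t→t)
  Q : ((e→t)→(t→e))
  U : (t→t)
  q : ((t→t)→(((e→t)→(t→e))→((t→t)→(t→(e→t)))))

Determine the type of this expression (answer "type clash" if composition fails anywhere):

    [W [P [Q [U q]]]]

(e→t)

[U q]: ((t→t)→(((e→t)→(t→e))→((t→t)→(t→(e→t))))) applied to (t→t) yields (((e→t)→(t→e))→((t→t)→(t→(e→t)))).
[Q [U q]]: (((e→t)→(t→e))→((t→t)→(t→(e→t)))) applied to ((e→t)→(t→e)) yields ((t→t)→(t→(e→t))).
[P [Q [U q]]]: ((t→t)→(t→(e→t))) applied to (t→t) yields (t→(e→t)).
[W [P [Q [U q]]]]: (t→(e→t)) applied to t yields (e→t).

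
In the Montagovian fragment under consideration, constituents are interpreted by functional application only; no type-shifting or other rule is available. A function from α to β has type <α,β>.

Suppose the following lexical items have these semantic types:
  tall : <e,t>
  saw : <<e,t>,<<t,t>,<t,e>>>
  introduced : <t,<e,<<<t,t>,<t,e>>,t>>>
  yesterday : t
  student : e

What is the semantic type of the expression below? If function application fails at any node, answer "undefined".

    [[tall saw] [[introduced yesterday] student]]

[tall saw]: saw is <<e,t>,<<t,t>,<t,e>>>, tall is <e,t>; result <<t,t>,<t,e>>.
[introduced yesterday]: introduced is <t,<e,<<<t,t>,<t,e>>,t>>>, yesterday is t; result <e,<<<t,t>,<t,e>>,t>>.
[[introduced yesterday] student]: [introduced yesterday] is <e,<<<t,t>,<t,e>>,t>>, student is e; result <<<t,t>,<t,e>>,t>.
[[tall saw] [[introduced yesterday] student]]: [[introduced yesterday] student] is <<<t,t>,<t,e>>,t>, [tall saw] is <<t,t>,<t,e>>; result t.

t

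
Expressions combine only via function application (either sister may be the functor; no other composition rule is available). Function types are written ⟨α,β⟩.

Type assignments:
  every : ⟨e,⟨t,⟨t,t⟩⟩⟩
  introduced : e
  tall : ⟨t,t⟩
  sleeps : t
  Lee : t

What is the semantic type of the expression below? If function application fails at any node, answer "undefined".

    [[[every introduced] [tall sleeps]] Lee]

t

[every introduced] — every of type ⟨e,⟨t,⟨t,t⟩⟩⟩ combines with introduced of type e: type ⟨t,⟨t,t⟩⟩.
[tall sleeps] — tall of type ⟨t,t⟩ combines with sleeps of type t: type t.
[[every introduced] [tall sleeps]] — [every introduced] of type ⟨t,⟨t,t⟩⟩ combines with [tall sleeps] of type t: type ⟨t,t⟩.
[[[every introduced] [tall sleeps]] Lee] — [[every introduced] [tall sleeps]] of type ⟨t,t⟩ combines with Lee of type t: type t.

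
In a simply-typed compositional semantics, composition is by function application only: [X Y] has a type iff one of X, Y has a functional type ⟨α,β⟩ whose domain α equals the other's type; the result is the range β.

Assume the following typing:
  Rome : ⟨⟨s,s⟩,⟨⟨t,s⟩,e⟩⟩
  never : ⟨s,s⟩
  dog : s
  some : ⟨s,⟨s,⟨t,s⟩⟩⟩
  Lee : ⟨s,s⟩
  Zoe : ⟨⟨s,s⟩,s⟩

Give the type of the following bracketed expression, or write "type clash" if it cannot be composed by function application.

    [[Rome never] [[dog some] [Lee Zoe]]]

e

[Rome never]: Rome is ⟨⟨s,s⟩,⟨⟨t,s⟩,e⟩⟩, never is ⟨s,s⟩; result ⟨⟨t,s⟩,e⟩.
[dog some]: some is ⟨s,⟨s,⟨t,s⟩⟩⟩, dog is s; result ⟨s,⟨t,s⟩⟩.
[Lee Zoe]: Zoe is ⟨⟨s,s⟩,s⟩, Lee is ⟨s,s⟩; result s.
[[dog some] [Lee Zoe]]: [dog some] is ⟨s,⟨t,s⟩⟩, [Lee Zoe] is s; result ⟨t,s⟩.
[[Rome never] [[dog some] [Lee Zoe]]]: [Rome never] is ⟨⟨t,s⟩,e⟩, [[dog some] [Lee Zoe]] is ⟨t,s⟩; result e.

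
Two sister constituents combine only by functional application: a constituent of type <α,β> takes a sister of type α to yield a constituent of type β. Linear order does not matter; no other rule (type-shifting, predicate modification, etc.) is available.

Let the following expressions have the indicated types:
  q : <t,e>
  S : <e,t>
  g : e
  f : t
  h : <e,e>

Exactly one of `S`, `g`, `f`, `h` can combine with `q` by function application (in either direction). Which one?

f

S : <e,t> — does not combine with q.
g : e — does not combine with q.
f — combines: q : <t,e> takes f : t as argument, giving e.
h : <e,e> — does not combine with q.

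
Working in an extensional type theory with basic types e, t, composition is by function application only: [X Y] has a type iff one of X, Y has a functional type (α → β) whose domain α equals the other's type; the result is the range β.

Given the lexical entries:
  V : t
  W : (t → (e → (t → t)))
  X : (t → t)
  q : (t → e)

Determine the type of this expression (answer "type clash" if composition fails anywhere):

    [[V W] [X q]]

type clash

[V W]: functor W : (t → (e → (t → t))), argument V : t; result (e → (t → t)).
[X q]: (t → t) with (t → e) — neither is a function whose domain matches the other; composition fails here.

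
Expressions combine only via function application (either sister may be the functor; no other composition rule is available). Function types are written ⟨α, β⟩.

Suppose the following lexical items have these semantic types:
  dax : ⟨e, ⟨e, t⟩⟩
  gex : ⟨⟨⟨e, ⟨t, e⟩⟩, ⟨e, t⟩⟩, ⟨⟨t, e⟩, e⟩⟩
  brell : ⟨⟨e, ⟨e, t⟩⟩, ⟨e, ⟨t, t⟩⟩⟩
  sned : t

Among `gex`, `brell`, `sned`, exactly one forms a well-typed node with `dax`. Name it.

brell

gex : ⟨⟨⟨e, ⟨t, e⟩⟩, ⟨e, t⟩⟩, ⟨⟨t, e⟩, e⟩⟩ — dax needs e; gex needs ⟨⟨e, ⟨t, e⟩⟩, ⟨e, t⟩⟩; neither fits.
brell — combines: brell : ⟨⟨e, ⟨e, t⟩⟩, ⟨e, ⟨t, t⟩⟩⟩ takes dax : ⟨e, ⟨e, t⟩⟩ as argument, giving ⟨e, ⟨t, t⟩⟩.
sned : t — dax needs e; sned needs nothing (atomic); neither fits.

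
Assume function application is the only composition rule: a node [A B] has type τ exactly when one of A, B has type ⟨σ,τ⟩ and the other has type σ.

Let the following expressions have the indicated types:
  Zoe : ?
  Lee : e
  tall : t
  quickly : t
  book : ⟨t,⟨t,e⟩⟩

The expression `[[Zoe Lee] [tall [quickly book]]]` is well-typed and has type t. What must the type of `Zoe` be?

For [[Zoe Lee] [tall [quickly book]]] to have type t with [tall [quickly book]] of type e, [Zoe Lee] must be the function: [Zoe Lee] : ⟨e,t⟩.
For [Zoe Lee] to have type ⟨e,t⟩ with Lee of type e, Zoe must be the function: Zoe : ⟨e,⟨e,t⟩⟩.

⟨e,⟨e,t⟩⟩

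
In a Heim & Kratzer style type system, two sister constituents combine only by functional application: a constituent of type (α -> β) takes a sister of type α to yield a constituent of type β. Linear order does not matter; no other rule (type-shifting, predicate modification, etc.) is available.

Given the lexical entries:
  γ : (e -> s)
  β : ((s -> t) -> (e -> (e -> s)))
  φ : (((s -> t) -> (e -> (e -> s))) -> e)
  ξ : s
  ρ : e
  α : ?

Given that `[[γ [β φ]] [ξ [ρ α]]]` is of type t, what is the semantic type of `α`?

(e -> (s -> (s -> t)))

At [[γ [β φ]] [ξ [ρ α]]] (required: t): [γ [β φ]] is s, which is not a function with range t; hence [ξ [ρ α]] is the functor — type (s -> t).
At [ξ [ρ α]] (required: (s -> t)): ξ is s, which is not a function with range (s -> t); hence [ρ α] is the functor — type (s -> (s -> t)).
At [ρ α] (required: (s -> (s -> t))): ρ is e, which is not a function with range (s -> (s -> t)); hence α is the functor — type (e -> (s -> (s -> t))).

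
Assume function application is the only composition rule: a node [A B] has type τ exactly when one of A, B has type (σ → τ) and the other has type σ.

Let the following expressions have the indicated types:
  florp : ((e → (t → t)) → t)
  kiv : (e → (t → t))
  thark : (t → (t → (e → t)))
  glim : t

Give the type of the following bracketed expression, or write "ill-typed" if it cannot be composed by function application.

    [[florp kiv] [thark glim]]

[florp kiv]: florp is ((e → (t → t)) → t), kiv is (e → (t → t)); result t.
[thark glim]: thark is (t → (t → (e → t))), glim is t; result (t → (e → t)).
[[florp kiv] [thark glim]]: [thark glim] is (t → (e → t)), [florp kiv] is t; result (e → t).

(e → t)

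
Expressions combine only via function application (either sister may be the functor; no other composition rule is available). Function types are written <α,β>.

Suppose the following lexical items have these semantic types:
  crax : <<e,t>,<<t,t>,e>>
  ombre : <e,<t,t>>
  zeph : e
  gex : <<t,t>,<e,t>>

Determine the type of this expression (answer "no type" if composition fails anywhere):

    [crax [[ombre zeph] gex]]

<<t,t>,e>

At [ombre zeph], ombre : <e,<t,t>> takes zeph : e, giving <t,t>.
At [[ombre zeph] gex], gex : <<t,t>,<e,t>> takes [ombre zeph] : <t,t>, giving <e,t>.
At [crax [[ombre zeph] gex]], crax : <<e,t>,<<t,t>,e>> takes [[ombre zeph] gex] : <e,t>, giving <<t,t>,e>.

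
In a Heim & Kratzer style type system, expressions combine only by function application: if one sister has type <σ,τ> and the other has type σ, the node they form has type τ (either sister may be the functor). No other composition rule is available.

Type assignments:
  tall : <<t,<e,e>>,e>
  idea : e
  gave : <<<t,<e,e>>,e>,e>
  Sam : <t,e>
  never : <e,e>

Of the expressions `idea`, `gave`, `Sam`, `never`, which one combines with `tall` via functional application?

idea : e — does not combine with tall.
gave — combines: gave : <<<t,<e,e>>,e>,e> takes tall : <<t,<e,e>>,e> as argument, giving e.
Sam : <t,e> — does not combine with tall.
never : <e,e> — does not combine with tall.

gave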